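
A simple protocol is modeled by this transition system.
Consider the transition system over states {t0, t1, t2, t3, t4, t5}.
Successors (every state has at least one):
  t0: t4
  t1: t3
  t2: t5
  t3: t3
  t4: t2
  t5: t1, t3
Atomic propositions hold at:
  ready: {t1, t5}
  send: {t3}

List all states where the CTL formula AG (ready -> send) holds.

{t3}

Sat(ready -> send) = {t0, t2, t3, t4}
AG (ready -> send): greatest fixpoint, start Z0 = {t0, t2, t3, t4}, keep only states in Sat with every successor in Z. Z1 = {t0, t3, t4}; Z2 = {t0, t3}; Z3 = {t3}; fixed.
Sat(AG (ready -> send)) = {t3}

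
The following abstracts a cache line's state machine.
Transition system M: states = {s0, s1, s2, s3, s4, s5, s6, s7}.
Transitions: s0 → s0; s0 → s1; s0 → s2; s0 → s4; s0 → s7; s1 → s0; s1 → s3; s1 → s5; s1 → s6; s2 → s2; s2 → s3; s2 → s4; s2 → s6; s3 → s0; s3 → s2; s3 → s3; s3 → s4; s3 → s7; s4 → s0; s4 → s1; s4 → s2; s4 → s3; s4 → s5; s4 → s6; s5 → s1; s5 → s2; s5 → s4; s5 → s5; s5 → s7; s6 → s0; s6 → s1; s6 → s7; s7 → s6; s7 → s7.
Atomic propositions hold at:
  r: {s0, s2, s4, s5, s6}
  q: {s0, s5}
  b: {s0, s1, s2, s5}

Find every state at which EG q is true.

{s0, s5}

EG q: greatest fixpoint, start Z0 = {s0, s5}, keep only states in Sat with some successor in Z. Already a fixed point.
Sat(EG q) = {s0, s5}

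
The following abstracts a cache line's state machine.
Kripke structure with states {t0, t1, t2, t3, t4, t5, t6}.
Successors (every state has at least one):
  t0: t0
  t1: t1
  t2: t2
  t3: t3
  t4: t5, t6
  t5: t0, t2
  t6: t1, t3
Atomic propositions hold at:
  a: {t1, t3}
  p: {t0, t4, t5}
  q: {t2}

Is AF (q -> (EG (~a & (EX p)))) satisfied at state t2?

Sat(~a) = {t0, t2, t4, t5, t6}
Sat(EX p) = {s : some successor in {t0, t4, t5}} = {t0, t4, t5}
Sat(~a & (EX p)) = {t0, t4, t5}
EG (~a & (EX p)): greatest fixpoint, start Z0 = {t0, t4, t5}, keep only states in Sat with some successor in Z. Already a fixed point.
Sat(EG (~a & (EX p))) = {t0, t4, t5}
Sat(q -> (EG (~a & (EX p)))) = {t0, t1, t3, t4, t5, t6}
AF (q -> (EG (~a & (EX p)))): least fixpoint, start Z0 = {t0, t1, t3, t4, t5, t6}, add states with every successor in Z. Already a fixed point.
Sat(AF (q -> (EG (~a & (EX p))))) = {t0, t1, t3, t4, t5, t6}
t2 ∉ Sat(AF (q -> (EG (~a & (EX p))))) = {t0, t1, t3, t4, t5, t6}, so the formula does not hold at t2.

No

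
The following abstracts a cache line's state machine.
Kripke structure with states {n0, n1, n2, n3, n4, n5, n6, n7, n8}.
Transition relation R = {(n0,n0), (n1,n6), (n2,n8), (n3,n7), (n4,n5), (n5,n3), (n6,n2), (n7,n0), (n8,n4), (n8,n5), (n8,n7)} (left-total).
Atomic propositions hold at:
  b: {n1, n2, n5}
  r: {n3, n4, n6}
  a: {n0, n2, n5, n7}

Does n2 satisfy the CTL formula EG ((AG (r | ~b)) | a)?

No

Sat(~b) = {n0, n3, n4, n6, n7, n8}
Sat(r | ~b) = {n0, n3, n4, n6, n7, n8}
AG (r | ~b): greatest fixpoint, start Z0 = {n0, n3, n4, n6, n7, n8}, keep only states in Sat with every successor in Z. Z1 = {n0, n3, n7}; fixed.
Sat(AG (r | ~b)) = {n0, n3, n7}
Sat((AG (r | ~b)) | a) = {n0, n2, n3, n5, n7}
EG ((AG (r | ~b)) | a): greatest fixpoint, start Z0 = {n0, n2, n3, n5, n7}, keep only states in Sat with some successor in Z. Z1 = {n0, n3, n5, n7}; fixed.
Sat(EG ((AG (r | ~b)) | a)) = {n0, n3, n5, n7}
n2 ∉ Sat(EG ((AG (r | ~b)) | a)) = {n0, n3, n5, n7}, so the formula does not hold at n2.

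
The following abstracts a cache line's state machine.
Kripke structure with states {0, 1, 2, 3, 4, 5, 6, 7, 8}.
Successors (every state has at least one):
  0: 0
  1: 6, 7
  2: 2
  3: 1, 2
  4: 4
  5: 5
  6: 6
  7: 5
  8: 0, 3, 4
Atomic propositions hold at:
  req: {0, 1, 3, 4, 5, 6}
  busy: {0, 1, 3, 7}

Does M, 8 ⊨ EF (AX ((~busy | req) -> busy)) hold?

Yes

Sat(~busy) = {2, 4, 5, 6, 8}
Sat(~busy | req) = {0, 1, 2, 3, 4, 5, 6, 8}
Sat((~busy | req) -> busy) = {0, 1, 3, 7}
Sat(AX ((~busy | req) -> busy)) = {s : every successor in {0, 1, 3, 7}} = {0}
EF (AX ((~busy | req) -> busy)): least fixpoint, start Z0 = {0}, add states with some successor in Z. Z1 = {0, 8}; fixed.
Sat(EF (AX ((~busy | req) -> busy))) = {0, 8}
8 ∈ Sat(EF (AX ((~busy | req) -> busy))) = {0, 8}, so the formula holds at 8.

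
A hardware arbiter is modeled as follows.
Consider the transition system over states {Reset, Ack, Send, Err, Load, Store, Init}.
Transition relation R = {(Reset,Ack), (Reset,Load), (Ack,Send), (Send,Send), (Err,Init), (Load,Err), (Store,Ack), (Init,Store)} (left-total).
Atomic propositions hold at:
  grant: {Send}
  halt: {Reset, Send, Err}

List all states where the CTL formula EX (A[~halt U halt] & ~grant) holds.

{Reset, Err, Load, Store, Init}

Sat(~halt) = {Ack, Load, Store, Init}
A[~halt U halt]: least fixpoint, start Z0 = Sat(halt) = {Reset, Send, Err}, add states in Sat(~halt) with every successor in Z. Z1 = {Reset, Ack, Send, Err, Load}; Z2 = {Reset, Ack, Send, Err, Load, Store}; Z3 = {Reset, Ack, Send, Err, Load, Store, Init}; fixed.
Sat(A[~halt U halt]) = {Reset, Ack, Send, Err, Load, Store, Init}
Sat(~grant) = {Reset, Ack, Err, Load, Store, Init}
Sat(A[~halt U halt] & ~grant) = {Reset, Ack, Err, Load, Store, Init}
Sat(EX (A[~halt U halt] & ~grant)) = {s : some successor in {Reset, Ack, Err, Load, Store, Init}} = {Reset, Err, Load, Store, Init}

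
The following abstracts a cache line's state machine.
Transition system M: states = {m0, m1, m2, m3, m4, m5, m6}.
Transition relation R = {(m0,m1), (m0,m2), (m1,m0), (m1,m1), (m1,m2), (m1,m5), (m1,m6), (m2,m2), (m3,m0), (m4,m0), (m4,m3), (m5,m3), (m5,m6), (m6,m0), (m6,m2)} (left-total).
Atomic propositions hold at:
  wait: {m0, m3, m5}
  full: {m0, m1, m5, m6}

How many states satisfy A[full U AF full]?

AF full: least fixpoint, start Z0 = {m0, m1, m5, m6}, add states with every successor in Z. Z1 = {m0, m1, m3, m5, m6}; Z2 = {m0, m1, m3, m4, m5, m6}; fixed.
Sat(AF full) = {m0, m1, m3, m4, m5, m6}
A[full U AF full]: least fixpoint, start Z0 = Sat(AF full) = {m0, m1, m3, m4, m5, m6}, add states in Sat(full) with every successor in Z. Already a fixed point.
Sat(A[full U AF full]) = {m0, m1, m3, m4, m5, m6}
|Sat(A[full U AF full])| = |{m0, m1, m3, m4, m5, m6}| = 6.

6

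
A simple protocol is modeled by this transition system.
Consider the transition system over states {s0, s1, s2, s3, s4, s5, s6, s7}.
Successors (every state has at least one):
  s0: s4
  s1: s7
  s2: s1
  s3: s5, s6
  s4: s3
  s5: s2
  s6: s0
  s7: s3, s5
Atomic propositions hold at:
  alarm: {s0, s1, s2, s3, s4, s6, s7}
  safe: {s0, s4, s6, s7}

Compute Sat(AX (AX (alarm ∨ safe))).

Sat(alarm ∨ safe) = {s0, s1, s2, s3, s4, s6, s7}
Sat(AX (alarm ∨ safe)) = {s : every successor in {s0, s1, s2, s3, s4, s6, s7}} = {s0, s1, s2, s4, s5, s6}
Sat(AX (AX (alarm ∨ safe))) = {s : every successor in {s0, s1, s2, s4, s5, s6}} = {s0, s2, s3, s5, s6}

{s0, s2, s3, s5, s6}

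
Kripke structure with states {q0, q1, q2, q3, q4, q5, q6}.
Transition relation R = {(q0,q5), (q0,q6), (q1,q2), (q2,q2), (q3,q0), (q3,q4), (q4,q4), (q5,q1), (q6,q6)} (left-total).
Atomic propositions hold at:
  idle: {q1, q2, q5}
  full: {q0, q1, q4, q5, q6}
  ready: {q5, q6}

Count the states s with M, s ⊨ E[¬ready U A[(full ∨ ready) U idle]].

Sat(¬ready) = {q0, q1, q2, q3, q4}
Sat(full ∨ ready) = {q0, q1, q4, q5, q6}
A[(full ∨ ready) U idle]: least fixpoint, start Z0 = Sat(idle) = {q1, q2, q5}, add states in Sat(full ∨ ready) with every successor in Z. Already a fixed point.
Sat(A[(full ∨ ready) U idle]) = {q1, q2, q5}
E[¬ready U A[(full ∨ ready) U idle]]: least fixpoint, start Z0 = Sat(A[(full ∨ ready) U idle]) = {q1, q2, q5}, add states in Sat(¬ready) with some successor in Z. Z1 = {q0, q1, q2, q5}; Z2 = {q0, q1, q2, q3, q5}; fixed.
Sat(E[¬ready U A[(full ∨ ready) U idle]]) = {q0, q1, q2, q3, q5}
|Sat(E[¬ready U A[(full ∨ ready) U idle]])| = |{q0, q1, q2, q3, q5}| = 5.

5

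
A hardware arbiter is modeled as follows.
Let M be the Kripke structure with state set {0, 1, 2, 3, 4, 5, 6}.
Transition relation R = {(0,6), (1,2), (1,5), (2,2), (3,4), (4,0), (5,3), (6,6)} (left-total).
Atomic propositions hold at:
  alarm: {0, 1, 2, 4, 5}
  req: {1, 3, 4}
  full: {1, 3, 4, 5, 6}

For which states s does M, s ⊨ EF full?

{0, 1, 3, 4, 5, 6}

EF full: least fixpoint, start Z0 = {1, 3, 4, 5, 6}, add states with some successor in Z. Z1 = {0, 1, 3, 4, 5, 6}; fixed.
Sat(EF full) = {0, 1, 3, 4, 5, 6}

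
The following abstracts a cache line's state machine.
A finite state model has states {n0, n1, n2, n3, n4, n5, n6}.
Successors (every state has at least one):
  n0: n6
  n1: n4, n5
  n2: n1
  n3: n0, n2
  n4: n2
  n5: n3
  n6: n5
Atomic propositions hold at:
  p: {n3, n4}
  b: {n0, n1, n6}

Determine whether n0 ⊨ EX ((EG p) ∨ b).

EG p: greatest fixpoint, start Z0 = {n3, n4}, keep only states in Sat with some successor in Z. Z1 = ∅; fixed.
Sat(EG p) = ∅
Sat((EG p) ∨ b) = {n0, n1, n6}
Sat(EX ((EG p) ∨ b)) = {s : some successor in {n0, n1, n6}} = {n0, n2, n3}
n0 ∈ Sat(EX ((EG p) ∨ b)) = {n0, n2, n3}, so the formula holds at n0.

Yes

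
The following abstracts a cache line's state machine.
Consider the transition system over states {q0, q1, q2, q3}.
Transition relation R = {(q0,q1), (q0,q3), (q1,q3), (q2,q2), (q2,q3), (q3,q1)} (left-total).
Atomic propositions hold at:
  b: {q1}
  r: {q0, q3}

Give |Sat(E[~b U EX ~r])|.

Sat(~b) = {q0, q2, q3}
Sat(~r) = {q1, q2}
Sat(EX ~r) = {s : some successor in {q1, q2}} = {q0, q2, q3}
E[~b U EX ~r]: least fixpoint, start Z0 = Sat(EX ~r) = {q0, q2, q3}, add states in Sat(~b) with some successor in Z. Already a fixed point.
Sat(E[~b U EX ~r]) = {q0, q2, q3}
|Sat(E[~b U EX ~r])| = |{q0, q2, q3}| = 3.

3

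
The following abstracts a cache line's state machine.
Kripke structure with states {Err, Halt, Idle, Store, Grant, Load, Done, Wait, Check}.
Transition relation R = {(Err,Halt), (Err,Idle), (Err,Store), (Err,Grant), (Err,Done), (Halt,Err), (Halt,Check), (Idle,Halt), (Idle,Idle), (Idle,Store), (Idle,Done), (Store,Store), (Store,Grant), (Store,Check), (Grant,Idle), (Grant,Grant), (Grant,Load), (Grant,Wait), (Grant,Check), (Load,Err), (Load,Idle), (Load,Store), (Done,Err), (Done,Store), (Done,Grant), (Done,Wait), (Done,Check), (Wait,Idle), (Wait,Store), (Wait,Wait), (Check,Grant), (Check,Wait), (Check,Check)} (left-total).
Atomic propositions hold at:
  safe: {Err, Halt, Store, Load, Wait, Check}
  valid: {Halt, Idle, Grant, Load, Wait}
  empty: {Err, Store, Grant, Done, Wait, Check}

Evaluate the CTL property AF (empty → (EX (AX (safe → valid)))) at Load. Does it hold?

Sat(safe → valid) = {Halt, Idle, Grant, Load, Done, Wait}
Sat(AX (safe → valid)) = {s : every successor in {Halt, Idle, Grant, Load, Done, Wait}} = ∅
Sat(EX (AX (safe → valid))) = {s : some successor in ∅} = ∅
Sat(empty → (EX (AX (safe → valid)))) = {Halt, Idle, Load}
AF (empty → (EX (AX (safe → valid)))): least fixpoint, start Z0 = {Halt, Idle, Load}, add states with every successor in Z. Already a fixed point.
Sat(AF (empty → (EX (AX (safe → valid))))) = {Halt, Idle, Load}
Load ∈ Sat(AF (empty → (EX (AX (safe → valid))))) = {Halt, Idle, Load}, so the formula holds at Load.

Yes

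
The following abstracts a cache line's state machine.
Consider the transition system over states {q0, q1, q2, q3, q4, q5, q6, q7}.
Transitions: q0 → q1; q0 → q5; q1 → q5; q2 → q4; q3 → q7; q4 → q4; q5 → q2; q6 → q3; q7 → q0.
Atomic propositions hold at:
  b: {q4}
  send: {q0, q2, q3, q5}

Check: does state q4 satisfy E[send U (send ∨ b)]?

Sat(send ∨ b) = {q0, q2, q3, q4, q5}
E[send U (send ∨ b)]: least fixpoint, start Z0 = Sat((send ∨ b)) = {q0, q2, q3, q4, q5}, add states in Sat(send) with some successor in Z. Already a fixed point.
Sat(E[send U (send ∨ b)]) = {q0, q2, q3, q4, q5}
q4 ∈ Sat(E[send U (send ∨ b)]) = {q0, q2, q3, q4, q5}, so the formula holds at q4.

Yes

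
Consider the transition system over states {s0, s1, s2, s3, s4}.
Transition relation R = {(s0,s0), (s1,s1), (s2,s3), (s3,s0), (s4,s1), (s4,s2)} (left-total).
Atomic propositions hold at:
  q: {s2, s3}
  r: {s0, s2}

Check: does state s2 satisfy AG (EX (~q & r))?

Sat(~q) = {s0, s1, s4}
Sat(~q & r) = {s0}
Sat(EX (~q & r)) = {s : some successor in {s0}} = {s0, s3}
AG (EX (~q & r)): greatest fixpoint, start Z0 = {s0, s3}, keep only states in Sat with every successor in Z. Already a fixed point.
Sat(AG (EX (~q & r))) = {s0, s3}
s2 ∉ Sat(AG (EX (~q & r))) = {s0, s3}, so the formula does not hold at s2.

No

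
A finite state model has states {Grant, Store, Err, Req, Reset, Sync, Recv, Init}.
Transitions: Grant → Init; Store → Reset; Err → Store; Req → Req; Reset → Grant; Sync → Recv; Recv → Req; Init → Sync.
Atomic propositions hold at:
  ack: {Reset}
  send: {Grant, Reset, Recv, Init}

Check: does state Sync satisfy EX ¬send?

No

Sat(¬send) = {Store, Err, Req, Sync}
Sat(EX ¬send) = {s : some successor in {Store, Err, Req, Sync}} = {Err, Req, Recv, Init}
Sync ∉ Sat(EX ¬send) = {Err, Req, Recv, Init}, so the formula does not hold at Sync.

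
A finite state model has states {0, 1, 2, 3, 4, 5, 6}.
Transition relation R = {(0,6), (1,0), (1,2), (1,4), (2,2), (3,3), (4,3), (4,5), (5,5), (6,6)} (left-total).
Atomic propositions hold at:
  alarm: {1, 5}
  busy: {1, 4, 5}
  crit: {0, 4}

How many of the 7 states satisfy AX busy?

1

Sat(AX busy) = {s : every successor in {1, 4, 5}} = {5}
|Sat(AX busy)| = |{5}| = 1.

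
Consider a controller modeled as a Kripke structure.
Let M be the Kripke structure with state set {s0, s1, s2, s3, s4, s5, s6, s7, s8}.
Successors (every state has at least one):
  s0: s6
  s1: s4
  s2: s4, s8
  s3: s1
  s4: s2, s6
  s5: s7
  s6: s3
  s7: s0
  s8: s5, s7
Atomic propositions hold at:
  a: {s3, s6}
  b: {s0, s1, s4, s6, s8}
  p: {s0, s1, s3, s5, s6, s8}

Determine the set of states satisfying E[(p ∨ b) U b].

{s0, s1, s3, s4, s6, s8}

Sat(p ∨ b) = {s0, s1, s3, s4, s5, s6, s8}
E[(p ∨ b) U b]: least fixpoint, start Z0 = Sat(b) = {s0, s1, s4, s6, s8}, add states in Sat(p ∨ b) with some successor in Z. Z1 = {s0, s1, s3, s4, s6, s8}; fixed.
Sat(E[(p ∨ b) U b]) = {s0, s1, s3, s4, s6, s8}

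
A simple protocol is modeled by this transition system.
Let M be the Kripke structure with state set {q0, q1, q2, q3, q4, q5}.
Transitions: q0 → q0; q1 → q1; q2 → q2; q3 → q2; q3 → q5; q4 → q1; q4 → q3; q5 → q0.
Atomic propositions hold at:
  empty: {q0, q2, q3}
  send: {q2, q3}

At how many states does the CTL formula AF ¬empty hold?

3

Sat(¬empty) = {q1, q4, q5}
AF ¬empty: least fixpoint, start Z0 = {q1, q4, q5}, add states with every successor in Z. Already a fixed point.
Sat(AF ¬empty) = {q1, q4, q5}
|Sat(AF ¬empty)| = |{q1, q4, q5}| = 3.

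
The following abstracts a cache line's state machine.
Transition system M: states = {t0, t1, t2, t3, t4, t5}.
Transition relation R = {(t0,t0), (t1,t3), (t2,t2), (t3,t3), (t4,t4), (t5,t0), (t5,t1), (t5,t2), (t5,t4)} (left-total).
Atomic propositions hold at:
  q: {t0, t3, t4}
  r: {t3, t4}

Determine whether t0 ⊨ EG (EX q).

Yes

Sat(EX q) = {s : some successor in {t0, t3, t4}} = {t0, t1, t3, t4, t5}
EG (EX q): greatest fixpoint, start Z0 = {t0, t1, t3, t4, t5}, keep only states in Sat with some successor in Z. Already a fixed point.
Sat(EG (EX q)) = {t0, t1, t3, t4, t5}
t0 ∈ Sat(EG (EX q)) = {t0, t1, t3, t4, t5}, so the formula holds at t0.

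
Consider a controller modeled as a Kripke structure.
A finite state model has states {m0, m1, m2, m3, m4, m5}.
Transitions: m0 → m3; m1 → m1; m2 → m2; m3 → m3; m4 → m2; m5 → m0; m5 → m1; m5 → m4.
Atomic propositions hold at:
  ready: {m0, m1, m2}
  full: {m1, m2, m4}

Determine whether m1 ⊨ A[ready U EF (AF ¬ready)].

No

Sat(¬ready) = {m3, m4, m5}
AF ¬ready: least fixpoint, start Z0 = {m3, m4, m5}, add states with every successor in Z. Z1 = {m0, m3, m4, m5}; fixed.
Sat(AF ¬ready) = {m0, m3, m4, m5}
EF (AF ¬ready): least fixpoint, start Z0 = {m0, m3, m4, m5}, add states with some successor in Z. Already a fixed point.
Sat(EF (AF ¬ready)) = {m0, m3, m4, m5}
A[ready U EF (AF ¬ready)]: least fixpoint, start Z0 = Sat(EF (AF ¬ready)) = {m0, m3, m4, m5}, add states in Sat(ready) with every successor in Z. Already a fixed point.
Sat(A[ready U EF (AF ¬ready)]) = {m0, m3, m4, m5}
m1 ∉ Sat(A[ready U EF (AF ¬ready)]) = {m0, m3, m4, m5}, so the formula does not hold at m1.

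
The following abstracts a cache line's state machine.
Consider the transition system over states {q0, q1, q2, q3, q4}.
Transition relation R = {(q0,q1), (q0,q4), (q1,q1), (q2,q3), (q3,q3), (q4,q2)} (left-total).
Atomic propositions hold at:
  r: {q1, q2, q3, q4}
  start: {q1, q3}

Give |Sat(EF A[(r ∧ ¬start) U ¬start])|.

Sat(¬start) = {q0, q2, q4}
Sat(r ∧ ¬start) = {q2, q4}
A[(r ∧ ¬start) U ¬start]: least fixpoint, start Z0 = Sat(¬start) = {q0, q2, q4}, add states in Sat(r ∧ ¬start) with every successor in Z. Already a fixed point.
Sat(A[(r ∧ ¬start) U ¬start]) = {q0, q2, q4}
EF A[(r ∧ ¬start) U ¬start]: least fixpoint, start Z0 = {q0, q2, q4}, add states with some successor in Z. Already a fixed point.
Sat(EF A[(r ∧ ¬start) U ¬start]) = {q0, q2, q4}
|Sat(EF A[(r ∧ ¬start) U ¬start])| = |{q0, q2, q4}| = 3.

3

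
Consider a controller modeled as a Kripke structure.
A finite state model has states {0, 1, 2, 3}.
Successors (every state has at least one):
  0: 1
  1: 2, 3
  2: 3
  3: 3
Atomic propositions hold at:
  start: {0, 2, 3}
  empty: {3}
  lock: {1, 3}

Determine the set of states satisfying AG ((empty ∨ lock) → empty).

Sat(empty ∨ lock) = {1, 3}
Sat((empty ∨ lock) → empty) = {0, 2, 3}
AG ((empty ∨ lock) → empty): greatest fixpoint, start Z0 = {0, 2, 3}, keep only states in Sat with every successor in Z. Z1 = {2, 3}; fixed.
Sat(AG ((empty ∨ lock) → empty)) = {2, 3}

{2, 3}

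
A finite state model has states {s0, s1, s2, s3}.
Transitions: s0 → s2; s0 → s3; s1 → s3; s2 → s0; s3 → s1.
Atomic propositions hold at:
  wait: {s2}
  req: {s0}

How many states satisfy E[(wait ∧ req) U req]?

Sat(wait ∧ req) = ∅
E[(wait ∧ req) U req]: least fixpoint, start Z0 = Sat(req) = {s0}, add states in Sat(wait ∧ req) with some successor in Z. Already a fixed point.
Sat(E[(wait ∧ req) U req]) = {s0}
|Sat(E[(wait ∧ req) U req])| = |{s0}| = 1.

1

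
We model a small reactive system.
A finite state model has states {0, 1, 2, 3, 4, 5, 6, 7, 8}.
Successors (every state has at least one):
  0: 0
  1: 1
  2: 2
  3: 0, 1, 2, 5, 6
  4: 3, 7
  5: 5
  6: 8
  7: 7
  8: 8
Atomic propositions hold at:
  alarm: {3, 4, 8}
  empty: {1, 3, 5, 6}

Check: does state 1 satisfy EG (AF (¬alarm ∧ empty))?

Sat(¬alarm) = {0, 1, 2, 5, 6, 7}
Sat(¬alarm ∧ empty) = {1, 5, 6}
AF (¬alarm ∧ empty): least fixpoint, start Z0 = {1, 5, 6}, add states with every successor in Z. Already a fixed point.
Sat(AF (¬alarm ∧ empty)) = {1, 5, 6}
EG (AF (¬alarm ∧ empty)): greatest fixpoint, start Z0 = {1, 5, 6}, keep only states in Sat with some successor in Z. Z1 = {1, 5}; fixed.
Sat(EG (AF (¬alarm ∧ empty))) = {1, 5}
1 ∈ Sat(EG (AF (¬alarm ∧ empty))) = {1, 5}, so the formula holds at 1.

Yes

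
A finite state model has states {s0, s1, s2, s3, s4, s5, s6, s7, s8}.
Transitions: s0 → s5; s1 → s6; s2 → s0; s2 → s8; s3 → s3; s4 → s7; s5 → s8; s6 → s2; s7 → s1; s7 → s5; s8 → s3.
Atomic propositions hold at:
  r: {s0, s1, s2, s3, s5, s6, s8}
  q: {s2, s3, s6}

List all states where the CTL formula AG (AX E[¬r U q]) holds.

{s3, s8}

Sat(¬r) = {s4, s7}
E[¬r U q]: least fixpoint, start Z0 = Sat(q) = {s2, s3, s6}, add states in Sat(¬r) with some successor in Z. Already a fixed point.
Sat(E[¬r U q]) = {s2, s3, s6}
Sat(AX E[¬r U q]) = {s : every successor in {s2, s3, s6}} = {s1, s3, s6, s8}
AG (AX E[¬r U q]): greatest fixpoint, start Z0 = {s1, s3, s6, s8}, keep only states in Sat with every successor in Z. Z1 = {s1, s3, s8}; Z2 = {s3, s8}; fixed.
Sat(AG (AX E[¬r U q])) = {s3, s8}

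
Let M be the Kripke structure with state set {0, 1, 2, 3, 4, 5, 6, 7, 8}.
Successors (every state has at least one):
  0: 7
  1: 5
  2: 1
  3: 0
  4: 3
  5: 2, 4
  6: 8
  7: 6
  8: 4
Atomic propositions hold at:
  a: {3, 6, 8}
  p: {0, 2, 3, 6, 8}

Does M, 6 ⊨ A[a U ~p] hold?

Sat(~p) = {1, 4, 5, 7}
A[a U ~p]: least fixpoint, start Z0 = Sat(~p) = {1, 4, 5, 7}, add states in Sat(a) with every successor in Z. Z1 = {1, 4, 5, 7, 8}; Z2 = {1, 4, 5, 6, 7, 8}; fixed.
Sat(A[a U ~p]) = {1, 4, 5, 6, 7, 8}
6 ∈ Sat(A[a U ~p]) = {1, 4, 5, 6, 7, 8}, so the formula holds at 6.

Yes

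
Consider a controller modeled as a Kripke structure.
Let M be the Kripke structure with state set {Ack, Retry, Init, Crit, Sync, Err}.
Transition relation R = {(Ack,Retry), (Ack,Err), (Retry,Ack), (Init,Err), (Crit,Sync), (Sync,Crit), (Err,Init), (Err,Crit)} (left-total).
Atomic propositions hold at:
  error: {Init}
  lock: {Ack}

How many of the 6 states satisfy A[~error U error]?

Sat(~error) = {Ack, Retry, Crit, Sync, Err}
A[~error U error]: least fixpoint, start Z0 = Sat(error) = {Init}, add states in Sat(~error) with every successor in Z. Already a fixed point.
Sat(A[~error U error]) = {Init}
|Sat(A[~error U error])| = |{Init}| = 1.

1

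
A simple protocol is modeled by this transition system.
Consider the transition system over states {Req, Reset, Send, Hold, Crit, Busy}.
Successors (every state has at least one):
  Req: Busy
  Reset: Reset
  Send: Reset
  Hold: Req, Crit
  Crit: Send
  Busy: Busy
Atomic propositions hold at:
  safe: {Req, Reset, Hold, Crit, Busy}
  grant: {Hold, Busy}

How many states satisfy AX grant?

Sat(AX grant) = {s : every successor in {Hold, Busy}} = {Req, Busy}
|Sat(AX grant)| = |{Req, Busy}| = 2.

2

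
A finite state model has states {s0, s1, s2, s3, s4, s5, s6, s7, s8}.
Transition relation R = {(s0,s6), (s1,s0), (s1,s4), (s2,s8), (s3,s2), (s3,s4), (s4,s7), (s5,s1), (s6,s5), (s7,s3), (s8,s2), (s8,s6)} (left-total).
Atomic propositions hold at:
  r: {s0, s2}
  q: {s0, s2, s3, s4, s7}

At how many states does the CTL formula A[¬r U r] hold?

2

Sat(¬r) = {s1, s3, s4, s5, s6, s7, s8}
A[¬r U r]: least fixpoint, start Z0 = Sat(r) = {s0, s2}, add states in Sat(¬r) with every successor in Z. Already a fixed point.
Sat(A[¬r U r]) = {s0, s2}
|Sat(A[¬r U r])| = |{s0, s2}| = 2.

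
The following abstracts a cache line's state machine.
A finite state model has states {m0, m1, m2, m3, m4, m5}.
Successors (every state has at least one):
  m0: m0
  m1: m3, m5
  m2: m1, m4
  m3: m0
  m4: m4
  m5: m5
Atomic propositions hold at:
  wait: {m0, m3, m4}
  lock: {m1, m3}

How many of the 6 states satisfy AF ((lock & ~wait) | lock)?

Sat(~wait) = {m1, m2, m5}
Sat(lock & ~wait) = {m1}
Sat((lock & ~wait) | lock) = {m1, m3}
AF ((lock & ~wait) | lock): least fixpoint, start Z0 = {m1, m3}, add states with every successor in Z. Already a fixed point.
Sat(AF ((lock & ~wait) | lock)) = {m1, m3}
|Sat(AF ((lock & ~wait) | lock))| = |{m1, m3}| = 2.

2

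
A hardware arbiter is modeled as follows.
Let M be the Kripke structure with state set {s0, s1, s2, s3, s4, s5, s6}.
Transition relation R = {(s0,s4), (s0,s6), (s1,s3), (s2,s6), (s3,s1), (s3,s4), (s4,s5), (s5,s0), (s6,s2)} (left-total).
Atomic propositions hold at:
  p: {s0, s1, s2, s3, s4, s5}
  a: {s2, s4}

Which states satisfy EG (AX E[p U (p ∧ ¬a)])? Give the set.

{s1, s3}

Sat(¬a) = {s0, s1, s3, s5, s6}
Sat(p ∧ ¬a) = {s0, s1, s3, s5}
E[p U (p ∧ ¬a)]: least fixpoint, start Z0 = Sat((p ∧ ¬a)) = {s0, s1, s3, s5}, add states in Sat(p) with some successor in Z. Z1 = {s0, s1, s3, s4, s5}; fixed.
Sat(E[p U (p ∧ ¬a)]) = {s0, s1, s3, s4, s5}
Sat(AX E[p U (p ∧ ¬a)]) = {s : every successor in {s0, s1, s3, s4, s5}} = {s1, s3, s4, s5}
EG (AX E[p U (p ∧ ¬a)]): greatest fixpoint, start Z0 = {s1, s3, s4, s5}, keep only states in Sat with some successor in Z. Z1 = {s1, s3, s4}; Z2 = {s1, s3}; fixed.
Sat(EG (AX E[p U (p ∧ ¬a)])) = {s1, s3}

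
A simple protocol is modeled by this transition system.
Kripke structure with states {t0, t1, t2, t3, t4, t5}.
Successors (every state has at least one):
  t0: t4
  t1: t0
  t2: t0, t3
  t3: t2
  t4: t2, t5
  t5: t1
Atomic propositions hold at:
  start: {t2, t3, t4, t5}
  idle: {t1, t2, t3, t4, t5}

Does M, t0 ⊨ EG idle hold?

EG idle: greatest fixpoint, start Z0 = {t1, t2, t3, t4, t5}, keep only states in Sat with some successor in Z. Z1 = {t2, t3, t4, t5}; Z2 = {t2, t3, t4}; fixed.
Sat(EG idle) = {t2, t3, t4}
t0 ∉ Sat(EG idle) = {t2, t3, t4}, so the formula does not hold at t0.

No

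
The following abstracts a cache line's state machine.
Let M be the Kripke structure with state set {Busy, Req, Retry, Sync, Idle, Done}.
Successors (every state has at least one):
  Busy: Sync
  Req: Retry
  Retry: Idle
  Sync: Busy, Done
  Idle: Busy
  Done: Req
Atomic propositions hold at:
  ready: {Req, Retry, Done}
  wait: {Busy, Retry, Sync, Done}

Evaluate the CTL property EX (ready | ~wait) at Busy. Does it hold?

No

Sat(~wait) = {Req, Idle}
Sat(ready | ~wait) = {Req, Retry, Idle, Done}
Sat(EX (ready | ~wait)) = {s : some successor in {Req, Retry, Idle, Done}} = {Req, Retry, Sync, Done}
Busy ∉ Sat(EX (ready | ~wait)) = {Req, Retry, Sync, Done}, so the formula does not hold at Busy.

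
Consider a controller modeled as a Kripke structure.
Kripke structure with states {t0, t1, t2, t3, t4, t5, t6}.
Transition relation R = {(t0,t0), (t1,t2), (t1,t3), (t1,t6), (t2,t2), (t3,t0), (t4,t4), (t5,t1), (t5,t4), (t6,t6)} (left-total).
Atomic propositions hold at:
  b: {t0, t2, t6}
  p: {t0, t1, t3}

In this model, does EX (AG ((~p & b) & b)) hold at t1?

Sat(~p) = {t2, t4, t5, t6}
Sat(~p & b) = {t2, t6}
Sat((~p & b) & b) = {t2, t6}
AG ((~p & b) & b): greatest fixpoint, start Z0 = {t2, t6}, keep only states in Sat with every successor in Z. Already a fixed point.
Sat(AG ((~p & b) & b)) = {t2, t6}
Sat(EX (AG ((~p & b) & b))) = {s : some successor in {t2, t6}} = {t1, t2, t6}
t1 ∈ Sat(EX (AG ((~p & b) & b))) = {t1, t2, t6}, so the formula holds at t1.

Yes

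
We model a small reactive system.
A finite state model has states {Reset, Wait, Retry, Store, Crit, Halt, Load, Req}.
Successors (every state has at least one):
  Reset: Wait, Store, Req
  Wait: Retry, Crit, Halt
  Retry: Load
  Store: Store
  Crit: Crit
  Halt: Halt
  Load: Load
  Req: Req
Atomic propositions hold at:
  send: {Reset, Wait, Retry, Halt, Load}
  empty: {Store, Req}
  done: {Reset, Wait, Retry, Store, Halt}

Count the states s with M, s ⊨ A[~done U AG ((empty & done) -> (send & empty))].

Sat(~done) = {Crit, Load, Req}
Sat(empty & done) = {Store}
Sat(send & empty) = ∅
Sat((empty & done) -> (send & empty)) = {Reset, Wait, Retry, Crit, Halt, Load, Req}
AG ((empty & done) -> (send & empty)): greatest fixpoint, start Z0 = {Reset, Wait, Retry, Crit, Halt, Load, Req}, keep only states in Sat with every successor in Z. Z1 = {Wait, Retry, Crit, Halt, Load, Req}; fixed.
Sat(AG ((empty & done) -> (send & empty))) = {Wait, Retry, Crit, Halt, Load, Req}
A[~done U AG ((empty & done) -> (send & empty))]: least fixpoint, start Z0 = Sat(AG ((empty & done) -> (send & empty))) = {Wait, Retry, Crit, Halt, Load, Req}, add states in Sat(~done) with every successor in Z. Already a fixed point.
Sat(A[~done U AG ((empty & done) -> (send & empty))]) = {Wait, Retry, Crit, Halt, Load, Req}
|Sat(A[~done U AG ((empty & done) -> (send & empty))])| = |{Wait, Retry, Crit, Halt, Load, Req}| = 6.

6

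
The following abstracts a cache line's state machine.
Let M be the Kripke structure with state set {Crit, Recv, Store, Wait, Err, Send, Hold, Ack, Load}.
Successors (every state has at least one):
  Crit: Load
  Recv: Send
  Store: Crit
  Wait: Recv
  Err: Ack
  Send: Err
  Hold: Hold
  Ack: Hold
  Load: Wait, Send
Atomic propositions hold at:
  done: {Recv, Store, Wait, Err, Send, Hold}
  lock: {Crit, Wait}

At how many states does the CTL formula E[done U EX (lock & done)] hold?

Sat(lock & done) = {Wait}
Sat(EX (lock & done)) = {s : some successor in {Wait}} = {Load}
E[done U EX (lock & done)]: least fixpoint, start Z0 = Sat(EX (lock & done)) = {Load}, add states in Sat(done) with some successor in Z. Already a fixed point.
Sat(E[done U EX (lock & done)]) = {Load}
|Sat(E[done U EX (lock & done)])| = |{Load}| = 1.

1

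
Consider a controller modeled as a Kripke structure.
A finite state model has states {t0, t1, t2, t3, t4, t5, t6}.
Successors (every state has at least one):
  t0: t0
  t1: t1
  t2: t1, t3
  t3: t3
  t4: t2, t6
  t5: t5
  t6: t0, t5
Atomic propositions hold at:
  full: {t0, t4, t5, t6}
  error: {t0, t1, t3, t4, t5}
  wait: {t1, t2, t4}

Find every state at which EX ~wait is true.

Sat(~wait) = {t0, t3, t5, t6}
Sat(EX ~wait) = {s : some successor in {t0, t3, t5, t6}} = {t0, t2, t3, t4, t5, t6}

{t0, t2, t3, t4, t5, t6}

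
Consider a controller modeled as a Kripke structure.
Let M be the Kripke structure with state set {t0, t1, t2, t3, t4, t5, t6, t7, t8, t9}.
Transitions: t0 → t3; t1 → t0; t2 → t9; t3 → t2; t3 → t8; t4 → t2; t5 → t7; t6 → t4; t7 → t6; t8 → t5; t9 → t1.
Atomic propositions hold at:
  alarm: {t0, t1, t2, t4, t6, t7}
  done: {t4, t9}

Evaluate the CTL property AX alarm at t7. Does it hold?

Sat(AX alarm) = {s : every successor in {t0, t1, t2, t4, t6, t7}} = {t1, t4, t5, t6, t7, t9}
t7 ∈ Sat(AX alarm) = {t1, t4, t5, t6, t7, t9}, so the formula holds at t7.

Yes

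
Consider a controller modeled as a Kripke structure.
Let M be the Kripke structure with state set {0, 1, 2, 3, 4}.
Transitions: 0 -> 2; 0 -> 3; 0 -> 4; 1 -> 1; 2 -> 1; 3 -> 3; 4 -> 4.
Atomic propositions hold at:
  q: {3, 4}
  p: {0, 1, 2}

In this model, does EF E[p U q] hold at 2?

No

E[p U q]: least fixpoint, start Z0 = Sat(q) = {3, 4}, add states in Sat(p) with some successor in Z. Z1 = {0, 3, 4}; fixed.
Sat(E[p U q]) = {0, 3, 4}
EF E[p U q]: least fixpoint, start Z0 = {0, 3, 4}, add states with some successor in Z. Already a fixed point.
Sat(EF E[p U q]) = {0, 3, 4}
2 ∉ Sat(EF E[p U q]) = {0, 3, 4}, so the formula does not hold at 2.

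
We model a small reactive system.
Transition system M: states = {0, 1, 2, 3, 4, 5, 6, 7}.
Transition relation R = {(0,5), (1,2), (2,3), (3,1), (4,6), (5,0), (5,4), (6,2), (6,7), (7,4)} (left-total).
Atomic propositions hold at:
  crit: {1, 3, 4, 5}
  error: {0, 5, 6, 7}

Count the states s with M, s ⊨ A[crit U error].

5

A[crit U error]: least fixpoint, start Z0 = Sat(error) = {0, 5, 6, 7}, add states in Sat(crit) with every successor in Z. Z1 = {0, 4, 5, 6, 7}; fixed.
Sat(A[crit U error]) = {0, 4, 5, 6, 7}
|Sat(A[crit U error])| = |{0, 4, 5, 6, 7}| = 5.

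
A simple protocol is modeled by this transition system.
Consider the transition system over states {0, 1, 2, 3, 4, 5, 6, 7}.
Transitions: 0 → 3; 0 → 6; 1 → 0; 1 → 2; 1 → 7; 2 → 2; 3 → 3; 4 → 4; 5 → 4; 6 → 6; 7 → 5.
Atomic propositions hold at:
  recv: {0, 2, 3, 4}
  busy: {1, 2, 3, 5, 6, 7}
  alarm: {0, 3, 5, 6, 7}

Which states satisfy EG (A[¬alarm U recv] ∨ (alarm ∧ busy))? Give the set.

{0, 2, 3, 4, 5, 6, 7}

Sat(¬alarm) = {1, 2, 4}
A[¬alarm U recv]: least fixpoint, start Z0 = Sat(recv) = {0, 2, 3, 4}, add states in Sat(¬alarm) with every successor in Z. Already a fixed point.
Sat(A[¬alarm U recv]) = {0, 2, 3, 4}
Sat(alarm ∧ busy) = {3, 5, 6, 7}
Sat(A[¬alarm U recv] ∨ (alarm ∧ busy)) = {0, 2, 3, 4, 5, 6, 7}
EG (A[¬alarm U recv] ∨ (alarm ∧ busy)): greatest fixpoint, start Z0 = {0, 2, 3, 4, 5, 6, 7}, keep only states in Sat with some successor in Z. Already a fixed point.
Sat(EG (A[¬alarm U recv] ∨ (alarm ∧ busy))) = {0, 2, 3, 4, 5, 6, 7}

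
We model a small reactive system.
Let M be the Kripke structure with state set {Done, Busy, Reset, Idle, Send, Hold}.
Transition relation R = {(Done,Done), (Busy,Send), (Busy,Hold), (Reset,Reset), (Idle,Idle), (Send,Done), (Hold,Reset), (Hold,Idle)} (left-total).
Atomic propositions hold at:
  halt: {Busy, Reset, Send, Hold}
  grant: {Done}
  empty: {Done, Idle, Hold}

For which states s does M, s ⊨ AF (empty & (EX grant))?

Sat(EX grant) = {s : some successor in {Done}} = {Done, Send}
Sat(empty & (EX grant)) = {Done}
AF (empty & (EX grant)): least fixpoint, start Z0 = {Done}, add states with every successor in Z. Z1 = {Done, Send}; fixed.
Sat(AF (empty & (EX grant))) = {Done, Send}

{Done, Send}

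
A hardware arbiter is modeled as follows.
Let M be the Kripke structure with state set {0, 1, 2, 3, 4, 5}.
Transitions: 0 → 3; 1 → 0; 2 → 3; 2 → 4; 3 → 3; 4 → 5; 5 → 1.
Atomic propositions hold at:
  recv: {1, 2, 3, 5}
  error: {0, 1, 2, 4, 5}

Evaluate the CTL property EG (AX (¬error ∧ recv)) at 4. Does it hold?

Sat(¬error) = {3}
Sat(¬error ∧ recv) = {3}
Sat(AX (¬error ∧ recv)) = {s : every successor in {3}} = {0, 3}
EG (AX (¬error ∧ recv)): greatest fixpoint, start Z0 = {0, 3}, keep only states in Sat with some successor in Z. Already a fixed point.
Sat(EG (AX (¬error ∧ recv))) = {0, 3}
4 ∉ Sat(EG (AX (¬error ∧ recv))) = {0, 3}, so the formula does not hold at 4.

No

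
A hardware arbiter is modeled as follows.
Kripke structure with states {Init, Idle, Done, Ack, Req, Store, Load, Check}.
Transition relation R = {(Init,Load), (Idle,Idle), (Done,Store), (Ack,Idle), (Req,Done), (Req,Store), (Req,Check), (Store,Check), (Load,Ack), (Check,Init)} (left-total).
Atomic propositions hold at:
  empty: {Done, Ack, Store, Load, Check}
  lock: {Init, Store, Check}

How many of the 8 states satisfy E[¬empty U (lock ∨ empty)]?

7

Sat(¬empty) = {Init, Idle, Req}
Sat(lock ∨ empty) = {Init, Done, Ack, Store, Load, Check}
E[¬empty U (lock ∨ empty)]: least fixpoint, start Z0 = Sat((lock ∨ empty)) = {Init, Done, Ack, Store, Load, Check}, add states in Sat(¬empty) with some successor in Z. Z1 = {Init, Done, Ack, Req, Store, Load, Check}; fixed.
Sat(E[¬empty U (lock ∨ empty)]) = {Init, Done, Ack, Req, Store, Load, Check}
|Sat(E[¬empty U (lock ∨ empty)])| = |{Init, Done, Ack, Req, Store, Load, Check}| = 7.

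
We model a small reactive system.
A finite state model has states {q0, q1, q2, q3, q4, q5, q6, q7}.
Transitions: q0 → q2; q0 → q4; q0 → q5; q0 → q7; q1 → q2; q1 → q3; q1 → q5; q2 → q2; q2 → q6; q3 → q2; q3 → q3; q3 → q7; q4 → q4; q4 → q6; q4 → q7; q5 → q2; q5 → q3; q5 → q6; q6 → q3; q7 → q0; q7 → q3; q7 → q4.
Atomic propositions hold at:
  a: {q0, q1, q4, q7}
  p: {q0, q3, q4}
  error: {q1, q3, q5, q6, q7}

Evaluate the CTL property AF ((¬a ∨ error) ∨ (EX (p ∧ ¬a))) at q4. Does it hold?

No

Sat(¬a) = {q2, q3, q5, q6}
Sat(¬a ∨ error) = {q1, q2, q3, q5, q6, q7}
Sat(p ∧ ¬a) = {q3}
Sat(EX (p ∧ ¬a)) = {s : some successor in {q3}} = {q1, q3, q5, q6, q7}
Sat((¬a ∨ error) ∨ (EX (p ∧ ¬a))) = {q1, q2, q3, q5, q6, q7}
AF ((¬a ∨ error) ∨ (EX (p ∧ ¬a))): least fixpoint, start Z0 = {q1, q2, q3, q5, q6, q7}, add states with every successor in Z. Already a fixed point.
Sat(AF ((¬a ∨ error) ∨ (EX (p ∧ ¬a)))) = {q1, q2, q3, q5, q6, q7}
q4 ∉ Sat(AF ((¬a ∨ error) ∨ (EX (p ∧ ¬a)))) = {q1, q2, q3, q5, q6, q7}, so the formula does not hold at q4.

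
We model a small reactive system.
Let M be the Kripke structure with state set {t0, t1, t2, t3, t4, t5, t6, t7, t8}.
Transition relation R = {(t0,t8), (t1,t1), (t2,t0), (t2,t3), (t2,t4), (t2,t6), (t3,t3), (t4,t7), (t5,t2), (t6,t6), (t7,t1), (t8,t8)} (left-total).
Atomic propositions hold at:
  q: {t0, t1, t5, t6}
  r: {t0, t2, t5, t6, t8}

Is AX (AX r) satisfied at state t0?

Yes

Sat(AX r) = {s : every successor in {t0, t2, t5, t6, t8}} = {t0, t5, t6, t8}
Sat(AX (AX r)) = {s : every successor in {t0, t5, t6, t8}} = {t0, t6, t8}
t0 ∈ Sat(AX (AX r)) = {t0, t6, t8}, so the formula holds at t0.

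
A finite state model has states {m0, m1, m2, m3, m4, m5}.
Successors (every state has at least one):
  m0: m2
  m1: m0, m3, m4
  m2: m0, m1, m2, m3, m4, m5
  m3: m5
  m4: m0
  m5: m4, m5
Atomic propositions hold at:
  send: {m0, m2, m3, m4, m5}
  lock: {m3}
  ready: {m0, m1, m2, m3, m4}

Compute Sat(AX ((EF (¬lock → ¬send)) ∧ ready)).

Sat(¬lock) = {m0, m1, m2, m4, m5}
Sat(¬send) = {m1}
Sat(¬lock → ¬send) = {m1, m3}
EF (¬lock → ¬send): least fixpoint, start Z0 = {m1, m3}, add states with some successor in Z. Z1 = {m1, m2, m3}; Z2 = {m0, m1, m2, m3}; Z3 = {m0, m1, m2, m3, m4}; Z4 = {m0, m1, m2, m3, m4, m5}; fixed.
Sat(EF (¬lock → ¬send)) = {m0, m1, m2, m3, m4, m5}
Sat((EF (¬lock → ¬send)) ∧ ready) = {m0, m1, m2, m3, m4}
Sat(AX ((EF (¬lock → ¬send)) ∧ ready)) = {s : every successor in {m0, m1, m2, m3, m4}} = {m0, m1, m4}

{m0, m1, m4}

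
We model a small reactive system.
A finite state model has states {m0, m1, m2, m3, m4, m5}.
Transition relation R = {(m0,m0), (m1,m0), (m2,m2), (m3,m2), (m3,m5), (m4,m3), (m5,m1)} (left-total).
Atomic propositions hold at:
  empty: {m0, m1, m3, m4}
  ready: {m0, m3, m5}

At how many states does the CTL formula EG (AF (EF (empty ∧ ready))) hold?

5

Sat(empty ∧ ready) = {m0, m3}
EF (empty ∧ ready): least fixpoint, start Z0 = {m0, m3}, add states with some successor in Z. Z1 = {m0, m1, m3, m4}; Z2 = {m0, m1, m3, m4, m5}; fixed.
Sat(EF (empty ∧ ready)) = {m0, m1, m3, m4, m5}
AF (EF (empty ∧ ready)): least fixpoint, start Z0 = {m0, m1, m3, m4, m5}, add states with every successor in Z. Already a fixed point.
Sat(AF (EF (empty ∧ ready))) = {m0, m1, m3, m4, m5}
EG (AF (EF (empty ∧ ready))): greatest fixpoint, start Z0 = {m0, m1, m3, m4, m5}, keep only states in Sat with some successor in Z. Already a fixed point.
Sat(EG (AF (EF (empty ∧ ready)))) = {m0, m1, m3, m4, m5}
|Sat(EG (AF (EF (empty ∧ ready))))| = |{m0, m1, m3, m4, m5}| = 5.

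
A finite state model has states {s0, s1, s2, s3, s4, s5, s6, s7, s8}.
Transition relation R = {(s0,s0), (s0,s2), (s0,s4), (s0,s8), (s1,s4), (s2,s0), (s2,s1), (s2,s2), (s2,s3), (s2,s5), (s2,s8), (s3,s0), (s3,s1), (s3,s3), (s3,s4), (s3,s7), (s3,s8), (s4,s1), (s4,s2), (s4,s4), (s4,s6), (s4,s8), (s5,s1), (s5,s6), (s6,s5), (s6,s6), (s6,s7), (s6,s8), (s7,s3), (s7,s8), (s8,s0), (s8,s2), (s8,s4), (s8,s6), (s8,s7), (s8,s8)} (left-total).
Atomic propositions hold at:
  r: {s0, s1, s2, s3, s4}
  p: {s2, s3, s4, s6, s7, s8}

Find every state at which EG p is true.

EG p: greatest fixpoint, start Z0 = {s2, s3, s4, s6, s7, s8}, keep only states in Sat with some successor in Z. Already a fixed point.
Sat(EG p) = {s2, s3, s4, s6, s7, s8}

{s2, s3, s4, s6, s7, s8}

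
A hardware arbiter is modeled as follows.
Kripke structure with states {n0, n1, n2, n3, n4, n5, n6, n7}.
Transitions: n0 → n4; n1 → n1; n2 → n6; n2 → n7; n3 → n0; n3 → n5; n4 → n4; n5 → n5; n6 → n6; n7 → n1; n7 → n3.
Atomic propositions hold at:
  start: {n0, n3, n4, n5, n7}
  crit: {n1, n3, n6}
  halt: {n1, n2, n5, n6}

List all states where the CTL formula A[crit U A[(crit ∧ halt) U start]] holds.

Sat(crit ∧ halt) = {n1, n6}
A[(crit ∧ halt) U start]: least fixpoint, start Z0 = Sat(start) = {n0, n3, n4, n5, n7}, add states in Sat(crit ∧ halt) with every successor in Z. Already a fixed point.
Sat(A[(crit ∧ halt) U start]) = {n0, n3, n4, n5, n7}
A[crit U A[(crit ∧ halt) U start]]: least fixpoint, start Z0 = Sat(A[(crit ∧ halt) U start]) = {n0, n3, n4, n5, n7}, add states in Sat(crit) with every successor in Z. Already a fixed point.
Sat(A[crit U A[(crit ∧ halt) U start]]) = {n0, n3, n4, n5, n7}

{n0, n3, n4, n5, n7}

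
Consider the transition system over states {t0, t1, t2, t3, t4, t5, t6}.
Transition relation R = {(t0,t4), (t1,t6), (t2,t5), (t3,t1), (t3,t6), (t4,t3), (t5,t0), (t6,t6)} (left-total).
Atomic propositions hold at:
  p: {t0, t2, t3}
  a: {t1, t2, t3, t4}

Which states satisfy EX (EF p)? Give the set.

{t0, t2, t4, t5}

EF p: least fixpoint, start Z0 = {t0, t2, t3}, add states with some successor in Z. Z1 = {t0, t2, t3, t4, t5}; fixed.
Sat(EF p) = {t0, t2, t3, t4, t5}
Sat(EX (EF p)) = {s : some successor in {t0, t2, t3, t4, t5}} = {t0, t2, t4, t5}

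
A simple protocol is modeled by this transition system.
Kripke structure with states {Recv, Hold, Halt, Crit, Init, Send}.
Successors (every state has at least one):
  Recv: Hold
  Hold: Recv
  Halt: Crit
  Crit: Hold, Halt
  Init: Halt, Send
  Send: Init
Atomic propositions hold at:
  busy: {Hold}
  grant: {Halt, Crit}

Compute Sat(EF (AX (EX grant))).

{Halt, Crit, Init, Send}

Sat(EX grant) = {s : some successor in {Halt, Crit}} = {Halt, Crit, Init}
Sat(AX (EX grant)) = {s : every successor in {Halt, Crit, Init}} = {Halt, Send}
EF (AX (EX grant)): least fixpoint, start Z0 = {Halt, Send}, add states with some successor in Z. Z1 = {Halt, Crit, Init, Send}; fixed.
Sat(EF (AX (EX grant))) = {Halt, Crit, Init, Send}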